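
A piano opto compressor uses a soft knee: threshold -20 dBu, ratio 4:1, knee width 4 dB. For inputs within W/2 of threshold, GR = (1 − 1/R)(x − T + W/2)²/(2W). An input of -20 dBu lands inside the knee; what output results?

-20.375 dBu

x − T + W/2 = -20 − (-20) + 2 = 2.
GR = (1 − 1/4) × 2² / 8 = 0.75 × 4 / 8 = 0.375 dB.
Output = -20 − 0.375 = -20.375 dBu.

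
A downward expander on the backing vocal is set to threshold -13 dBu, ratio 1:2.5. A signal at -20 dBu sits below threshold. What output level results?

-30.5 dBu

Undershoot = (-13) − (-20) = 7 dB.
At 1:2.5, that expands to 17.5 dB under threshold.
Output = -13 − 17.5 = -30.5 dBu.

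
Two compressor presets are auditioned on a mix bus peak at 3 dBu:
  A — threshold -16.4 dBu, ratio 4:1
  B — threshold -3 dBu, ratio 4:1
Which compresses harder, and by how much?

A: GR = 19.4 − 19.4/4 = 14.55 dB.
B: GR = 6 − 6/4 = 4.5 dB.
A reduces 10.05 dB more.

A, by 10.05 dB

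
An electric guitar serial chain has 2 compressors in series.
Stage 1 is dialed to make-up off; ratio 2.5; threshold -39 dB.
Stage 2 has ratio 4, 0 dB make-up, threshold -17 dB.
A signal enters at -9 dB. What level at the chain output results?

Stage 1: 30 dB above -39 dB, reduced 2.5:1 to 12 dB above → -27 dB.
Stage 2: -27 dB ≤ -17 dB, so stage 2 doesn't engage; output -27 dB.

-27 dB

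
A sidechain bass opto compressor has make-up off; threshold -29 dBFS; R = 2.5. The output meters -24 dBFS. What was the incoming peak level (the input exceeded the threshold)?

The compressed level sits -24 − (-29) = 5 dB over threshold.
Before 2.5:1 compression the overshoot was 5 × 2.5 = 12.5 dB, so input = -29 + 12.5 = -16.5 dBFS.

-16.5 dBFS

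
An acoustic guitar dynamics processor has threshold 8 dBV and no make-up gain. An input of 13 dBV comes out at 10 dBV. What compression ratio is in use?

2.5:1

Input overshoot = 13 − 8 = 5 dB; output overshoot = 10 − 8 = 2 dB.
Ratio = 5 / 2 = 2.5.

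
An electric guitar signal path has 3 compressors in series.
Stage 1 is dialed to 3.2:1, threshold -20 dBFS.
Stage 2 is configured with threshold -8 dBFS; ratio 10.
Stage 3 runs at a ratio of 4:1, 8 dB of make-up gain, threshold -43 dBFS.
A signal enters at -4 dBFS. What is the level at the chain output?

Stage 1: overshoot 16 dB → 16/3.2 = 5 dB → -15 dBFS.
Stage 2: below threshold (-15 ≤ -8); passes unchanged; output -15 dBFS.
Stage 3: -15 dBFS is 28 dB over -43 dBFS; at 4:1 that becomes 7 dB over, giving -36 dBFS; +8 dB make-up → -28 dBFS.

-28 dBFS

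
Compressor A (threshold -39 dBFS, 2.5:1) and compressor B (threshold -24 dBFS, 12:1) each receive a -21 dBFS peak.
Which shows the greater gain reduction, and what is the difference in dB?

A, by 8.05 dB

A: overshoot 18 dB → output overshoot 7.2 dB → GR 10.8 dB.
B: overshoot 3 dB → output overshoot 0.25 dB → GR 2.75 dB.
A applies 8.05 dB more gain reduction.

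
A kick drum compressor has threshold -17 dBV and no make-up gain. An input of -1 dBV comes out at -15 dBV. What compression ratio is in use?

8:1

Input overshoot = -1 − (-17) = 16 dB; output overshoot = -15 − (-17) = 2 dB.
Ratio = 16 / 2 = 8.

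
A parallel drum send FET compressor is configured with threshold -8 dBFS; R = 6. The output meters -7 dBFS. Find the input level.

The compressed level sits -7 − (-8) = 1 dB over threshold.
Input overshoot = R × output overshoot = 6 dB → input = -8 + 6 = -2 dBFS.

-2 dBFS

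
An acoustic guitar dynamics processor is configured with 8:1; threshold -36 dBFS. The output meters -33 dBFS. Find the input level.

Post-compression overshoot = -33 − (-36) = 3 dB.
Input overshoot = R × output overshoot = 24 dB → input = -36 + 24 = -12 dBFS.

-12 dBFS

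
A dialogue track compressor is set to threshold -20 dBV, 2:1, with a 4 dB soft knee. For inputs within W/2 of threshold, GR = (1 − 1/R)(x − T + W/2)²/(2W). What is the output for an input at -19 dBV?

-19.5625 dBV

x − T + W/2 = -19 − (-20) + 2 = 3.
GR = (1 − 1/2) × 3² / 8 = 0.5 × 9 / 8 = 0.5625 dB.
Output = -19 − 0.5625 = -19.5625 dBV.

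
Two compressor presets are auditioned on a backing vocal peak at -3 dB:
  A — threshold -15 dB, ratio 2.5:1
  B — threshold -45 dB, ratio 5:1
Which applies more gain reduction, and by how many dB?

A: GR = 12 − 12/2.5 = 7.2 dB.
B: GR = 42 − 42/5 = 33.6 dB.
B reduces 26.4 dB more.

B, by 26.4 dB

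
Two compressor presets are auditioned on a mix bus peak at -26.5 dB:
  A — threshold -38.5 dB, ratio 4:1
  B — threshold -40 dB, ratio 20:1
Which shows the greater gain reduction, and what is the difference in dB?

A: GR = 12 − 12/4 = 9 dB.
B: GR = 13.5 − 13.5/20 = 12.825 dB.
B applies 3.825 dB more gain reduction.

B, by 3.825 dB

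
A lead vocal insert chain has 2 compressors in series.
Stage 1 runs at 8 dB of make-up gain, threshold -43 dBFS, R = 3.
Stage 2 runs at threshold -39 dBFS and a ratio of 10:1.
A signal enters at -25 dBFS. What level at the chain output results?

-38 dBFS

Stage 1: 18 dB above -43 dBFS, reduced 3:1 to 6 dB above → -37 dBFS; +8 dB make-up → -29 dBFS.
Stage 2: overshoot 10 dB → 10/10 = 1 dB → -38 dBFS.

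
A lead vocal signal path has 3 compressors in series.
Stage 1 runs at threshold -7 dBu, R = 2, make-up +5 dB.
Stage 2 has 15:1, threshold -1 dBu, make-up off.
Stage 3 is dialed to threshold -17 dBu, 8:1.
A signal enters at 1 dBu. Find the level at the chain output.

-14.975 dBu

Stage 1: 8 dB above -7 dBu, reduced 2:1 to 4 dB above → -3 dBu; +5 dB make-up → 2 dBu.
Stage 2: overshoot 3 dB → 3/15 = 0.2 dB → -0.8 dBu.
Stage 3: 16.2 dB above -17 dBu, reduced 8:1 to 2.025 dB above → -14.975 dBu.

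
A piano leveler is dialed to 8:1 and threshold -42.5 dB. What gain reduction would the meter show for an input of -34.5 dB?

The signal is 8 dB above threshold.
At 8:1, output sits 8/8 = 1 dB above threshold.
Gain reduction = 8 − 1 = 7 dB.

7 dB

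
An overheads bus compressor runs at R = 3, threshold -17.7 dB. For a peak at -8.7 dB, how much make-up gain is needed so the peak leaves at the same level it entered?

The peak compresses to -17.7 + 9/3 = -14.7 dB.
To reach -8.7 dB requires -8.7 − (-14.7) = 6 dB of make-up.

6 dB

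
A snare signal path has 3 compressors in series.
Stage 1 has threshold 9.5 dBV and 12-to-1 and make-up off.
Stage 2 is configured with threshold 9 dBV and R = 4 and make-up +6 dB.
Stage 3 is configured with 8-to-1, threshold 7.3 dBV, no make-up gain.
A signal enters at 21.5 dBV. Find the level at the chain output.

8.309375 dBV

Stage 1: 21.5 dBV is 12 dB over 9.5 dBV; at 12:1 that becomes 1 dB over, giving 10.5 dBV.
Stage 2: overshoot 1.5 dB → 1.5/4 = 0.375 dB → 9.375 dBV; +6 dB make-up → 15.375 dBV.
Stage 3: 15.375 dBV is 8.075 dB over 7.3 dBV; at 8:1 that becomes 1.009375 dB over, giving 8.309375 dBV.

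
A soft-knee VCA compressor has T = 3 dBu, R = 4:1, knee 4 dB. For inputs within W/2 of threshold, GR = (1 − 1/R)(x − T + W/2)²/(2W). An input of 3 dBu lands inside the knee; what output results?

x − T + W/2 = 3 − 3 + 2 = 2.
GR = (1 − 1/4) × 2² / 8 = 0.75 × 4 / 8 = 0.375 dB.
Output = 3 − 0.375 = 2.625 dBu.

2.625 dBu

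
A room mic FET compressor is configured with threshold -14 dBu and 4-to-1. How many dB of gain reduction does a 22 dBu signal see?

The signal is 36 dB above threshold.
A 4:1 ratio leaves 9 dB of that excess.
Gain reduction = 36 − 9 = 27 dB.

27 dB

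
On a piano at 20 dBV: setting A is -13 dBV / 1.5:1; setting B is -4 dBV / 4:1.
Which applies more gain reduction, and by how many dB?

A: GR = 33 − 33/1.5 = 11 dB.
B: GR = 24 − 24/4 = 18 dB.
B applies 7 dB more gain reduction.

B, by 7 dB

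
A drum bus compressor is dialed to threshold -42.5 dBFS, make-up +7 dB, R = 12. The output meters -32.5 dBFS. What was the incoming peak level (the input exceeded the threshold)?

Remove make-up: -32.5 − 7 = -39.5 dBFS.
Post-compression overshoot = -39.5 − (-42.5) = 3 dB.
Before 12:1 compression the overshoot was 3 × 12 = 36 dB, so input = -42.5 + 36 = -6.5 dBFS.

-6.5 dBFS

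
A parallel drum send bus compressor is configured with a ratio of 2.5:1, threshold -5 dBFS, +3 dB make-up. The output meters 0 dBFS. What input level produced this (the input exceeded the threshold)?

0 dBFS

Before make-up, the level was 0 − 3 = -3 dBFS.
That's 2 dB above the -5 dBFS threshold.
Input overshoot = R × output overshoot = 5 dB → input = -5 + 5 = 0 dBFS.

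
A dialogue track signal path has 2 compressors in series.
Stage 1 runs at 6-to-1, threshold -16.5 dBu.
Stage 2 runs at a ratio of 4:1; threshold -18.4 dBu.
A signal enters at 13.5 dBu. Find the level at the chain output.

-16.675 dBu

Stage 1: 30 dB above -16.5 dBu, reduced 6:1 to 5 dB above → -11.5 dBu.
Stage 2: -11.5 dBu is 6.9 dB over -18.4 dBu; at 4:1 that becomes 1.725 dB over, giving -16.675 dBu.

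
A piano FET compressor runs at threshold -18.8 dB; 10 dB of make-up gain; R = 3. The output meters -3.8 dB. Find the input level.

-3.8 dB

Stripping the +10 dB make-up gives -13.8 dB at the gain stage.
Post-compression overshoot = -13.8 − (-18.8) = 5 dB.
Input overshoot = R × output overshoot = 15 dB → input = -18.8 + 15 = -3.8 dB.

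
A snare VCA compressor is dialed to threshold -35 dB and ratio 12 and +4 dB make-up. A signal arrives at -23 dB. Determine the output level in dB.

-30 dB

-23 dB sits 12 dB over threshold.
12:1 compression reduces that to 12/12 = 1 dB over.
So the level is -35 + 1 = -34 dB; make-up adds 4 dB, giving -30 dB.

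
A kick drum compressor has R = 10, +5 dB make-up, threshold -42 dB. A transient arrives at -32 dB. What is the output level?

The input is 10 dB above the -42 dB threshold.
10:1 compression reduces that to 10/10 = 1 dB over.
That puts the output at -41 dB; make-up adds 5 dB, giving -36 dB.

-36 dB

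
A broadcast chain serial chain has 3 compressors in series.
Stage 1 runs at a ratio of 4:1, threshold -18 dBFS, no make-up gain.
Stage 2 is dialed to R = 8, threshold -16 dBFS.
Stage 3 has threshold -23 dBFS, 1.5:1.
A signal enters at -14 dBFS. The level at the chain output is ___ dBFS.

-19 dBFS

Stage 1: -14 dBFS is 4 dB over -18 dBFS; at 4:1 that becomes 1 dB over, giving -17 dBFS.
Stage 2: below threshold (-17 ≤ -16); passes unchanged; output -17 dBFS.
Stage 3: -17 dBFS is 6 dB over -23 dBFS; at 1.5:1 that becomes 4 dB over, giving -19 dBFS.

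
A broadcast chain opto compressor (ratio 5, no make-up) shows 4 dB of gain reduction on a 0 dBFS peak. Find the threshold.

-5 dBFS

Gain reduction = 0 − (-4) = 4 dB; output overshoot = GR / (R − 1) = 4 / 4 = 1 dB.
Threshold = output − output overshoot = -4 − 1 = -5 dBFS.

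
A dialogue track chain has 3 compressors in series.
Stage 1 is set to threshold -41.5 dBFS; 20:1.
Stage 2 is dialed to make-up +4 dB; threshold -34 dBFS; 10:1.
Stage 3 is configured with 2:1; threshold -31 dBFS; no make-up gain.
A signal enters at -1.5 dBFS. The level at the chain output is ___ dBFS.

-35.5 dBFS

Stage 1: 40 dB above -41.5 dBFS, reduced 20:1 to 2 dB above → -39.5 dBFS.
Stage 2: -39.5 dBFS ≤ -34 dBFS, so stage 2 doesn't engage; make-up brings it to -35.5 dBFS.
Stage 3: -35.5 dBFS is at or below the -31 dBFS threshold — no compression; output -35.5 dBFS.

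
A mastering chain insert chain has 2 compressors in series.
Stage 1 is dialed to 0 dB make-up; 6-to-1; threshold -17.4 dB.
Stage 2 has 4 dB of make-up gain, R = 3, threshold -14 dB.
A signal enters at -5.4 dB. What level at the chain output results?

Stage 1: 12 dB above -17.4 dB, reduced 6:1 to 2 dB above → -15.4 dB.
Stage 2: below threshold (-15.4 ≤ -14); passes unchanged; make-up brings it to -11.4 dB.

-11.4 dB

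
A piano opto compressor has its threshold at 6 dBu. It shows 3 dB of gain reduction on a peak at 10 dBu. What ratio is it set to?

Input overshoot = 10 − 6 = 4 dB.
Output overshoot = 4 − 3 = 1 dB.
Ratio = input overshoot / output overshoot = 4 / 1 = 4.

4:1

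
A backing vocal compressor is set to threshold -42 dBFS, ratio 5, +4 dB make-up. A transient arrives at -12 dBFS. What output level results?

-32 dBFS

The input is 30 dB above the -42 dBFS threshold.
The 30 dB excess becomes 6 dB after 5:1 reduction.
That puts the output at -36 dBFS; make-up adds 4 dB, giving -32 dBFS.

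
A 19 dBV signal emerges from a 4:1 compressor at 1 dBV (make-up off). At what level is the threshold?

-5 dBV

Input is 24 dB above T (since output overshoot × R = input overshoot: (1 − T)·4 = 19 − T gives T = -5 dBV).
Check: -5 + (19 − (-5))/4 = -5 + 6 = 1 dBV. ✓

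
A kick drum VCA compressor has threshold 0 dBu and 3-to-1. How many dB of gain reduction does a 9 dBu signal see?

6 dB

Overshoot = 9 − 0 = 9 dB.
After 3:1 compression the overshoot becomes 9/3 = 3 dB.
GR = overshoot in − overshoot out = 9 − 3 = 6 dB.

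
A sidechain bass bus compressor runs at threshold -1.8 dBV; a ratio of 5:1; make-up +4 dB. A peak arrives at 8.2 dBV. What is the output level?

4.2 dBV

8.2 dBV sits 10 dB over threshold.
5:1 compression reduces that to 10/5 = 2 dB over.
So the level is -1.8 + 2 = 0.2 dBV; make-up adds 4 dB, giving 4.2 dBV.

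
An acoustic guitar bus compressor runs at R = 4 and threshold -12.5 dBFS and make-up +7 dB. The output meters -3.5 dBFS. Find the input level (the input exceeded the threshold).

-4.5 dBFS

Remove make-up: -3.5 − 7 = -10.5 dBFS.
That's 2 dB above the -12.5 dBFS threshold.
Input overshoot = R × output overshoot = 8 dB → input = -12.5 + 8 = -4.5 dBFS.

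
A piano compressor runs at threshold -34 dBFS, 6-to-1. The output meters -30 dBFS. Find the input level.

The compressed level sits -30 − (-34) = 4 dB over threshold.
Undo the ratio: input overshoot = 4 × 6 = 24 dB, giving input = -10 dBFS.

-10 dBFS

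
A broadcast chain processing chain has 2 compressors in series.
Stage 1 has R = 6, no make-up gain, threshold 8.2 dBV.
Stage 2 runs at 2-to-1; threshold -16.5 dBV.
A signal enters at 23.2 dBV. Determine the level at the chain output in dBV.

Stage 1: overshoot 15 dB → 15/6 = 2.5 dB → 10.7 dBV.
Stage 2: overshoot 27.2 dB → 27.2/2 = 13.6 dB → -2.9 dBV.

-2.9 dBV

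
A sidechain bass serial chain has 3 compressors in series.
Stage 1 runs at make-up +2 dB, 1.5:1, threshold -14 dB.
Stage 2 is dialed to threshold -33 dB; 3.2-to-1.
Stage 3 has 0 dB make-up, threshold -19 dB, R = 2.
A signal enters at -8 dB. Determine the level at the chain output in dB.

Stage 1: -8 dB is 6 dB over -14 dB; at 1.5:1 that becomes 4 dB over, giving -10 dB; +2 dB make-up → -8 dB.
Stage 2: overshoot 25 dB → 25/3.2 = 7.8125 dB → -25.1875 dB.
Stage 3: -25.1875 dB is at or below the -19 dB threshold — no compression; output -25.1875 dB.

-25.1875 dB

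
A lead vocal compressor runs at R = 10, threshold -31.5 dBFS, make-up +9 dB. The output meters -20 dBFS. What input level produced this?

-6.5 dBFS

Stripping the +9 dB make-up gives -29 dBFS at the gain stage.
That's 2.5 dB above the -31.5 dBFS threshold.
Before 10:1 compression the overshoot was 2.5 × 10 = 25 dB, so input = -31.5 + 25 = -6.5 dBFS.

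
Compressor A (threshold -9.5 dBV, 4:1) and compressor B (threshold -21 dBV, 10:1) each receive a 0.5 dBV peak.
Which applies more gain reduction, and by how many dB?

B, by 11.85 dB

A: GR = 10 − 10/4 = 7.5 dB.
B: GR = 21.5 − 21.5/10 = 19.35 dB.
Difference: 11.85 dB in favour of B.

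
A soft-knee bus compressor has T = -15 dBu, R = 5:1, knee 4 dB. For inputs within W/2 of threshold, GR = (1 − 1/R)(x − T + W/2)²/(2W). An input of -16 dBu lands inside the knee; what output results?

-16.1 dBu

x − T + W/2 = -16 − (-15) + 2 = 1.
GR = (1 − 1/5) × 1² / 8 = 0.8 × 1 / 8 = 0.1 dB.
Output = -16 − 0.1 = -16.1 dBu.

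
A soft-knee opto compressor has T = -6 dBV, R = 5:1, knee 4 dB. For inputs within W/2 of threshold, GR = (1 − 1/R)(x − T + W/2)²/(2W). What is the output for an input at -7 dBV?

-7.1 dBV

x − T + W/2 = -7 − (-6) + 2 = 1.
GR = (1 − 1/5) × 1² / 8 = 0.8 × 1 / 8 = 0.1 dB.
Output = -7 − 0.1 = -7.1 dBV.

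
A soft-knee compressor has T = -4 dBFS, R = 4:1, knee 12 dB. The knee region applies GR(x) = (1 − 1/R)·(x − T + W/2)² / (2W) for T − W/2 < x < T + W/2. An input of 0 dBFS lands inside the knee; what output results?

x − T + W/2 = 0 − (-4) + 6 = 10.
GR = (1 − 1/4) × 10² / 24 = 0.75 × 100 / 24 = 3.125 dB.
Output = 0 − 3.125 = -3.125 dBFS.

-3.125 dBFS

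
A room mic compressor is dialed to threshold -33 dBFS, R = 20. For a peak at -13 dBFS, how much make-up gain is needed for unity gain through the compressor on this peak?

The peak compresses to -33 + 20/20 = -32 dBFS.
To reach -13 dBFS requires -13 − (-32) = 19 dB of make-up.

19 dB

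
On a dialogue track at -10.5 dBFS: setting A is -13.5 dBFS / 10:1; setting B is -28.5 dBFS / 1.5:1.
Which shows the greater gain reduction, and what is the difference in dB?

B, by 3.3 dB

A: GR = 3 − 3/10 = 2.7 dB.
B: GR = 18 − 18/1.5 = 6 dB.
Difference: 3.3 dB in favour of B.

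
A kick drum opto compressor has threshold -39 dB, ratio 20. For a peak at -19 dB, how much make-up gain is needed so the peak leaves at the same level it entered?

19 dB

Without make-up, output = threshold + overshoot/20 = -39 + 1 = -38 dB.
Gap to target: 19 dB.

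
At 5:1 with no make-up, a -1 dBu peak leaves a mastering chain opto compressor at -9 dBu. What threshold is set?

-11 dBu

Gain reduction = -1 − (-9) = 8 dB; output overshoot = GR / (R − 1) = 8 / 4 = 2 dB.
Threshold = output − output overshoot = -9 − 2 = -11 dBu.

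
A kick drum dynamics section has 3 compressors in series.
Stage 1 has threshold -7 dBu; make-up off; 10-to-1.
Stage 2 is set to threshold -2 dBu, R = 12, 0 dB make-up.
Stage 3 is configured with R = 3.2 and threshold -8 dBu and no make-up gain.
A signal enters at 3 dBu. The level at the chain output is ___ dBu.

Stage 1: 10 dB above -7 dBu, reduced 10:1 to 1 dB above → -6 dBu.
Stage 2: -6 dBu is at or below the -2 dBu threshold — no compression; output -6 dBu.
Stage 3: -6 dBu is 2 dB over -8 dBu; at 3.2:1 that becomes 0.625 dB over, giving -7.375 dBu.

-7.375 dBu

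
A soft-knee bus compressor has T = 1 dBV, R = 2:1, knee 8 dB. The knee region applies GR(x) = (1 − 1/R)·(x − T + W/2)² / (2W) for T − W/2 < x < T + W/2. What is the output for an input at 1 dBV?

x − T + W/2 = 1 − 1 + 4 = 4.
GR = (1 − 1/2) × 4² / 16 = 0.5 × 16 / 16 = 0.5 dB.
Output = 1 − 0.5 = 0.5 dBV.

0.5 dBV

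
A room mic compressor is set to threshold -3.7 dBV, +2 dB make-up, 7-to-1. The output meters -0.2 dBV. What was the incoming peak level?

Stripping the +2 dB make-up gives -2.2 dBV at the gain stage.
Post-compression overshoot = -2.2 − (-3.7) = 1.5 dB.
Before 7:1 compression the overshoot was 1.5 × 7 = 10.5 dB, so input = -3.7 + 10.5 = 6.8 dBV.

6.8 dBV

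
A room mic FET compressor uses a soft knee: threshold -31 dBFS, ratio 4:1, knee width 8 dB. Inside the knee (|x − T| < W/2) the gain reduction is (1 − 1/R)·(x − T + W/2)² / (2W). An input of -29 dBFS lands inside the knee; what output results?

x − T + W/2 = -29 − (-31) + 4 = 6.
GR = (1 − 1/4) × 6² / 16 = 0.75 × 36 / 16 = 1.6875 dB.
Output = -29 − 1.6875 = -30.6875 dBFS.

-30.6875 dBFS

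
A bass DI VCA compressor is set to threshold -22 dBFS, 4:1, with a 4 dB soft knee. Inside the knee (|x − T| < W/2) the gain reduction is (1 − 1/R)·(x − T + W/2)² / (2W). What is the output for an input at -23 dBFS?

x − T + W/2 = -23 − (-22) + 2 = 1.
GR = (1 − 1/4) × 1² / 8 = 0.75 × 1 / 8 = 0.09375 dB.
Output = -23 − 0.09375 = -23.09375 dBFS.

-23.09375 dBFS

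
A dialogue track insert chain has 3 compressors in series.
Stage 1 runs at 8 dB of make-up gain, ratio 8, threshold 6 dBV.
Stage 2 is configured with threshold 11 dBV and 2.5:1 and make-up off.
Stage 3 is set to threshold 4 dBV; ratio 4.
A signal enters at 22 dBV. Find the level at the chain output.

Stage 1: overshoot 16 dB → 16/8 = 2 dB → 8 dBV; +8 dB make-up → 16 dBV.
Stage 2: 5 dB above 11 dBV, reduced 2.5:1 to 2 dB above → 13 dBV.
Stage 3: 13 dBV is 9 dB over 4 dBV; at 4:1 that becomes 2.25 dB over, giving 6.25 dBV.

6.25 dBV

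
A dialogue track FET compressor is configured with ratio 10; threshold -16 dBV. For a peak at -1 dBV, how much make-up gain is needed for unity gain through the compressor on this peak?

13.5 dB

The peak compresses to -16 + 15/10 = -14.5 dBV.
To reach -1 dBV requires -1 − (-14.5) = 13.5 dB of make-up.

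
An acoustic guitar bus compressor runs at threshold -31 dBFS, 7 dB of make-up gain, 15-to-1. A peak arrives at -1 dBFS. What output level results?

-22 dBFS

-1 dBFS sits 30 dB over threshold.
At 15:1 the overshoot is divided by 15, leaving 2 dB above threshold.
That puts the output at -29 dBFS; make-up adds 7 dB, giving -22 dBFS.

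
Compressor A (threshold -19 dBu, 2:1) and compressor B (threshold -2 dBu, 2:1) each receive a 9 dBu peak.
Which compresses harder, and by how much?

A: overshoot 28 dB → output overshoot 14 dB → GR 14 dB.
B: overshoot 11 dB → output overshoot 5.5 dB → GR 5.5 dB.
A reduces 8.5 dB more.

A, by 8.5 dB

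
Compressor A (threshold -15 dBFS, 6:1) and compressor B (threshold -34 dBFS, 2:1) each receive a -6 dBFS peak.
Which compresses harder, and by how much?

A: 9 dB over, compressed to 1.5 dB over, so 7.5 dB of GR.
B: 28 dB over, compressed to 14 dB over, so 14 dB of GR.
B applies 6.5 dB more gain reduction.

B, by 6.5 dB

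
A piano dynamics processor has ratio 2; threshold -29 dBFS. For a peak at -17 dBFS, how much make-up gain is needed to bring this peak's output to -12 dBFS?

The peak compresses to -29 + 12/2 = -23 dBFS.
To reach -12 dBFS requires -12 − (-23) = 11 dB of make-up.

11 dB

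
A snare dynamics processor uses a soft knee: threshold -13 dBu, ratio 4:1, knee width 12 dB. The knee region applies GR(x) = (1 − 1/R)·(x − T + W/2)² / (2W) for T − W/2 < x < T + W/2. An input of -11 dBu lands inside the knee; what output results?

x − T + W/2 = -11 − (-13) + 6 = 8.
GR = (1 − 1/4) × 8² / 24 = 0.75 × 64 / 24 = 2 dB.
Output = -11 − 2 = -13 dBu.

-13 dBu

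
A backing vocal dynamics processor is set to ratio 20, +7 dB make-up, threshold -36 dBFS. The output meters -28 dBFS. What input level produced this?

-16 dBFS

Stripping the +7 dB make-up gives -35 dBFS at the gain stage.
The compressed level sits -35 − (-36) = 1 dB over threshold.
Undo the ratio: input overshoot = 1 × 20 = 20 dB, giving input = -16 dBFS.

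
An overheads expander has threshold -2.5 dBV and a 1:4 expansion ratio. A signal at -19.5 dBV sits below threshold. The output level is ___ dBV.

Undershoot = (-2.5) − (-19.5) = 17 dB.
At 1:4, that expands to 68 dB under threshold.
Output = -2.5 − 68 = -70.5 dBV.

-70.5 dBV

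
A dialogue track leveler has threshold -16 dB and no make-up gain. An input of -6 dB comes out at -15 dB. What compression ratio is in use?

10:1

Input overshoot = -6 − (-16) = 10 dB; output overshoot = -15 − (-16) = 1 dB.
Ratio = 10 / 1 = 10.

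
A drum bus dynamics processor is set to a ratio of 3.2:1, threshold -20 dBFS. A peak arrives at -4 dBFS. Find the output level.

-15 dBFS

The input is 16 dB above the -20 dBFS threshold.
At 3.2:1 the overshoot is divided by 3.2, leaving 5 dB above threshold.
Output = -20 + 5 = -15 dBFS.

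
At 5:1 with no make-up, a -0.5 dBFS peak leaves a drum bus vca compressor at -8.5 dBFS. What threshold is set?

Let T be the threshold. Output overshoot = (input overshoot)/R, so -8.5 − T = (-0.5 − T)/5.
5·(-8.5 − T) = -0.5 − T → 4·T = -42.5 − (-0.5) = -42.
T = -42/4 = -10.5 dBFS.

-10.5 dBFS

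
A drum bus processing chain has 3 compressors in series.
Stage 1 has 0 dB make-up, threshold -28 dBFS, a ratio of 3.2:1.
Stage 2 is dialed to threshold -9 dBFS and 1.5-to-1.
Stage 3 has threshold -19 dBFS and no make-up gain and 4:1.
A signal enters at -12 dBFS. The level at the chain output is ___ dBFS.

-23 dBFS

Stage 1: 16 dB above -28 dBFS, reduced 3.2:1 to 5 dB above → -23 dBFS.
Stage 2: -23 dBFS is at or below the -9 dBFS threshold — no compression; output -23 dBFS.
Stage 3: -23 dBFS is at or below the -19 dBFS threshold — no compression; output -23 dBFS.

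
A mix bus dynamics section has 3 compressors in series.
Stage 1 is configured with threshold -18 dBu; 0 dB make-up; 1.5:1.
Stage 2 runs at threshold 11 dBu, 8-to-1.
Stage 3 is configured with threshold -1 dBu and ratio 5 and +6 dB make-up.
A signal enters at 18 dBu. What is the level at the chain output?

Stage 1: 36 dB above -18 dBu, reduced 1.5:1 to 24 dB above → 6 dBu.
Stage 2: below threshold (6 ≤ 11); passes unchanged; output 6 dBu.
Stage 3: overshoot 7 dB → 7/5 = 1.4 dB → 0.4 dBu; +6 dB make-up → 6.4 dBu.

6.4 dBu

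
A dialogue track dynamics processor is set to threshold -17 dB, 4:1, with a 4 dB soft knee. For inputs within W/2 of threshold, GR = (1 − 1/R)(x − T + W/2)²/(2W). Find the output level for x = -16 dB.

-16.84375 dB

x − T + W/2 = -16 − (-17) + 2 = 3.
GR = (1 − 1/4) × 3² / 8 = 0.75 × 9 / 8 = 0.84375 dB.
Output = -16 − 0.84375 = -16.84375 dB.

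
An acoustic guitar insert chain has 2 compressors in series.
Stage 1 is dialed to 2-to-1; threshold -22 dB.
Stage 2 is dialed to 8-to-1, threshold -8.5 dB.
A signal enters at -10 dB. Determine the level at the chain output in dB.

-16 dB

Stage 1: -10 dB is 12 dB over -22 dB; at 2:1 that becomes 6 dB over, giving -16 dB.
Stage 2: -16 dB ≤ -8.5 dB, so stage 2 doesn't engage; output -16 dB.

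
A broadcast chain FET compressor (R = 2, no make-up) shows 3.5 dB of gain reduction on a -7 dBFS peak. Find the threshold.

-14 dBFS

Input is 7 dB above T (since output overshoot × R = input overshoot: (-10.5 − T)·2 = -7 − T gives T = -14 dBFS).
Check: -14 + (-7 − (-14))/2 = -14 + 3.5 = -10.5 dBFS. ✓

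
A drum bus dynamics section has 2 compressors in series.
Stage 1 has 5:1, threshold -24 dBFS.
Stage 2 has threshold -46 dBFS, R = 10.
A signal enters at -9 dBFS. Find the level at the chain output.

Stage 1: overshoot 15 dB → 15/5 = 3 dB → -21 dBFS.
Stage 2: 25 dB above -46 dBFS, reduced 10:1 to 2.5 dB above → -43.5 dBFS.

-43.5 dBFS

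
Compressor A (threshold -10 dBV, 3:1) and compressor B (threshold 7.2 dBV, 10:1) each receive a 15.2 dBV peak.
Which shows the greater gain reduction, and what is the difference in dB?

A, by 9.6 dB

A: GR = 25.2 − 25.2/3 = 16.8 dB.
B: GR = 8 − 8/10 = 7.2 dB.
Difference: 9.6 dB in favour of A.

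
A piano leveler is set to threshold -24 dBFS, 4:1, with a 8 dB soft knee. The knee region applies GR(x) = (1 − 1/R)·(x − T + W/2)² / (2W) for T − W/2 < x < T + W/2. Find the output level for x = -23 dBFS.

-24.171875 dBFS

x − T + W/2 = -23 − (-24) + 4 = 5.
GR = (1 − 1/4) × 5² / 16 = 0.75 × 25 / 16 = 1.171875 dB.
Output = -23 − 1.171875 = -24.171875 dBFS.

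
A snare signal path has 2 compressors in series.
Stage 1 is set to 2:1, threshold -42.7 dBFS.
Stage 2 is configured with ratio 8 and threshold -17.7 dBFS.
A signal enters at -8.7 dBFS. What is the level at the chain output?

-25.7 dBFS

Stage 1: -8.7 dBFS is 34 dB over -42.7 dBFS; at 2:1 that becomes 17 dB over, giving -25.7 dBFS.
Stage 2: below threshold (-25.7 ≤ -17.7); passes unchanged; output -25.7 dBFS.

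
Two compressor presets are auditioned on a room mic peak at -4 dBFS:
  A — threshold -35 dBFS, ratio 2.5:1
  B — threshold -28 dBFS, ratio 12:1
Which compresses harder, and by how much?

A: 31 dB over, compressed to 12.4 dB over, so 18.6 dB of GR.
B: 24 dB over, compressed to 2 dB over, so 22 dB of GR.
Difference: 3.4 dB in favour of B.

B, by 3.4 dB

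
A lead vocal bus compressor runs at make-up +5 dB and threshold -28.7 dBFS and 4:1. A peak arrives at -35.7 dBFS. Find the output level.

-30.7 dBFS

-35.7 dBFS is 7 dB below the -28.7 dBFS threshold, so no gain reduction is applied.
Make-up gain adds 5 dB: -35.7 + 5 = -30.7 dBFS.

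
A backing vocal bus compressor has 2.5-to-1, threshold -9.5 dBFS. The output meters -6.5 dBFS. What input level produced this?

-2 dBFS

The compressed level sits -6.5 − (-9.5) = 3 dB over threshold.
Before 2.5:1 compression the overshoot was 3 × 2.5 = 7.5 dB, so input = -9.5 + 7.5 = -2 dBFS.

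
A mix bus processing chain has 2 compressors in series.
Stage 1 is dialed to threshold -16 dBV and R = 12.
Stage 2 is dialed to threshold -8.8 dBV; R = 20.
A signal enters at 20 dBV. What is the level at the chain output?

-13 dBV

Stage 1: 36 dB above -16 dBV, reduced 12:1 to 3 dB above → -13 dBV.
Stage 2: -13 dBV is at or below the -8.8 dBV threshold — no compression; output -13 dBV.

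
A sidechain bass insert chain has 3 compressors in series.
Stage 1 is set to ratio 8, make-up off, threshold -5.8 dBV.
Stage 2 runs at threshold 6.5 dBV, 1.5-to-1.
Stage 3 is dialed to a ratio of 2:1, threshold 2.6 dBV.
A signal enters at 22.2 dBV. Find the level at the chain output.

Stage 1: overshoot 28 dB → 28/8 = 3.5 dB → -2.3 dBV.
Stage 2: -2.3 dBV is at or below the 6.5 dBV threshold — no compression; output -2.3 dBV.
Stage 3: below threshold (-2.3 ≤ 2.6); passes unchanged; output -2.3 dBV.

-2.3 dBV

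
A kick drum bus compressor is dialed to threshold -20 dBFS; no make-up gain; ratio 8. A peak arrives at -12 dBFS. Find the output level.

The input is 8 dB above the -20 dBFS threshold.
The 8 dB excess becomes 1 dB after 8:1 reduction.
Output = -20 + 1 = -19 dBFS.

-19 dBFS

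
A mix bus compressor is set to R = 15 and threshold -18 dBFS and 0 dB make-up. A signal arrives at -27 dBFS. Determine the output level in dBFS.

-27 dBFS is 9 dB below the -18 dBFS threshold, so no gain reduction is applied.
Output = input = -27 dBFS.

-27 dBFS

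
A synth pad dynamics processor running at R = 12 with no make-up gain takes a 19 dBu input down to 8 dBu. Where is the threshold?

Let T be the threshold. Output overshoot = (input overshoot)/R, so 8 − T = (19 − T)/12.
12·(8 − T) = 19 − T → 11·T = 96 − 19 = 77.
T = 77/11 = 7 dBu.

7 dBu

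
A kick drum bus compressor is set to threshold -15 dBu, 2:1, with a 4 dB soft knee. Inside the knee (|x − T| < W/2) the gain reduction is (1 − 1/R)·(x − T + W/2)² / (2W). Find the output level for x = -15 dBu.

x − T + W/2 = -15 − (-15) + 2 = 2.
GR = (1 − 1/2) × 2² / 8 = 0.5 × 4 / 8 = 0.25 dB.
Output = -15 − 0.25 = -15.25 dBu.

-15.25 dBu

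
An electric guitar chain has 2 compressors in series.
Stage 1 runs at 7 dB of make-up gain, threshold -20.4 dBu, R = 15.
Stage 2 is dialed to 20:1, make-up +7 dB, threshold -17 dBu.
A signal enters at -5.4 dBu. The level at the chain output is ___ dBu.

Stage 1: 15 dB above -20.4 dBu, reduced 15:1 to 1 dB above → -19.4 dBu; +7 dB make-up → -12.4 dBu.
Stage 2: -12.4 dBu is 4.6 dB over -17 dBu; at 20:1 that becomes 0.23 dB over, giving -16.77 dBu; +7 dB make-up → -9.77 dBu.

-9.77 dBu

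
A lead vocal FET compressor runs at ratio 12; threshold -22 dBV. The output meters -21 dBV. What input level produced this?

-10 dBV

Post-compression overshoot = -21 − (-22) = 1 dB.
Before 12:1 compression the overshoot was 1 × 12 = 12 dB, so input = -22 + 12 = -10 dBV.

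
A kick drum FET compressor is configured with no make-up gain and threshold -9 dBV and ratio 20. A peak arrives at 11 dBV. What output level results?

-8 dBV

11 dBV sits 20 dB over threshold.
The 20 dB excess becomes 1 dB after 20:1 reduction.
That puts the output at -8 dBV.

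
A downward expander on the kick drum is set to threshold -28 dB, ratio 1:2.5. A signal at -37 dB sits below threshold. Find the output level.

-50.5 dB

Below threshold, a 1:2.5 expander applies gain = (2.5−1)×(T − x) of attenuation.
(2.5−1) × 9 = 13.5 dB, so output = -37 − 13.5 = -50.5 dB.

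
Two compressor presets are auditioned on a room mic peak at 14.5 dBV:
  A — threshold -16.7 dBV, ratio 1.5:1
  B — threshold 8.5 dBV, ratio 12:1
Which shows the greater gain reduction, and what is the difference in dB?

A: GR = 31.2 − 31.2/1.5 = 10.4 dB.
B: GR = 6 − 6/12 = 5.5 dB.
A reduces 4.9 dB more.

A, by 4.9 dB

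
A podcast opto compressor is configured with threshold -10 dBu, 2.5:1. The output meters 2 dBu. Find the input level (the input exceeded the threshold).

The compressed level sits 2 − (-10) = 12 dB over threshold.
Input overshoot = R × output overshoot = 30 dB → input = -10 + 30 = 20 dBu.

20 dBu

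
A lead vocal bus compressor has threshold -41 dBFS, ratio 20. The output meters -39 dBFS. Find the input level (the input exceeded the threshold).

The compressed level sits -39 − (-41) = 2 dB over threshold.
Input overshoot = R × output overshoot = 40 dB → input = -41 + 40 = -1 dBFS.

-1 dBFS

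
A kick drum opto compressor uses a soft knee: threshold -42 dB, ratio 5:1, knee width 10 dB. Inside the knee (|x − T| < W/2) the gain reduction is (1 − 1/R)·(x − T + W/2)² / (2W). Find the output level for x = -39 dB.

x − T + W/2 = -39 − (-42) + 5 = 8.
GR = (1 − 1/5) × 8² / 20 = 0.8 × 64 / 20 = 2.56 dB.
Output = -39 − 2.56 = -41.56 dB.

-41.56 dB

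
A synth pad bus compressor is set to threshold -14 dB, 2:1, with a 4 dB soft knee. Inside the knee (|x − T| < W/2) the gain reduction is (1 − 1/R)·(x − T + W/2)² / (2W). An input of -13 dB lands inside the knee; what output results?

x − T + W/2 = -13 − (-14) + 2 = 3.
GR = (1 − 1/2) × 3² / 8 = 0.5 × 9 / 8 = 0.5625 dB.
Output = -13 − 0.5625 = -13.5625 dB.

-13.5625 dB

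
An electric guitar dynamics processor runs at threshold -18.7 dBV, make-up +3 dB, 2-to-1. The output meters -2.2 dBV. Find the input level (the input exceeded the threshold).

8.3 dBV

Stripping the +3 dB make-up gives -5.2 dBV at the gain stage.
That's 13.5 dB above the -18.7 dBV threshold.
Undo the ratio: input overshoot = 13.5 × 2 = 27 dB, giving input = 8.3 dBV.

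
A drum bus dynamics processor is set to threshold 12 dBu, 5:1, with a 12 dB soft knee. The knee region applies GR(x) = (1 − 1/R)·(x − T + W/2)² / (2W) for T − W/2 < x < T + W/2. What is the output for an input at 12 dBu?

10.8 dBu

x − T + W/2 = 12 − 12 + 6 = 6.
GR = (1 − 1/5) × 6² / 24 = 0.8 × 36 / 24 = 1.2 dB.
Output = 12 − 1.2 = 10.8 dBu.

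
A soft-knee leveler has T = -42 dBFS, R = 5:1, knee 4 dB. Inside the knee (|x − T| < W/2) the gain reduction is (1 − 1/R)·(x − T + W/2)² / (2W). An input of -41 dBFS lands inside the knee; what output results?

-41.9 dBFS

x − T + W/2 = -41 − (-42) + 2 = 3.
GR = (1 − 1/5) × 3² / 8 = 0.8 × 9 / 8 = 0.9 dB.
Output = -41 − 0.9 = -41.9 dBFS.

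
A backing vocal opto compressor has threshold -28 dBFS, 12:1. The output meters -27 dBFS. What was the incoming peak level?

-16 dBFS

Post-compression overshoot = -27 − (-28) = 1 dB.
Before 12:1 compression the overshoot was 1 × 12 = 12 dB, so input = -28 + 12 = -16 dBFS.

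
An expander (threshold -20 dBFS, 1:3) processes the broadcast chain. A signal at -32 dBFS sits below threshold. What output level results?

-56 dBFS

The input is 12 dB below the -20 dBFS threshold.
A 1:3 expander multiplies undershoot by 3: 12 × 3 = 36 dB below threshold.
Output = -20 − 36 = -56 dBFS.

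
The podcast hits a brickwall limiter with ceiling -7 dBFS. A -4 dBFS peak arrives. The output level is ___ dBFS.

The limiter clamps the peak to its -7 dBFS ceiling.

-7 dBFS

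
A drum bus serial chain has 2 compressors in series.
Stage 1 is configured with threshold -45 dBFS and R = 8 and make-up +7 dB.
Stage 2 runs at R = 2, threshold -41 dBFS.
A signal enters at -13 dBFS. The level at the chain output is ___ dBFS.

-37.5 dBFS

Stage 1: overshoot 32 dB → 32/8 = 4 dB → -41 dBFS; +7 dB make-up → -34 dBFS.
Stage 2: -34 dBFS is 7 dB over -41 dBFS; at 2:1 that becomes 3.5 dB over, giving -37.5 dBFS.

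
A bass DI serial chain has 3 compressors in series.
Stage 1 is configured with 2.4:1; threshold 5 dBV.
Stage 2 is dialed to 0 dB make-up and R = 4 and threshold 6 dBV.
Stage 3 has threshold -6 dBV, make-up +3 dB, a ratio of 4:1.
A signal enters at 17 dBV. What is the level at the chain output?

0.25 dBV

Stage 1: 12 dB above 5 dBV, reduced 2.4:1 to 5 dB above → 10 dBV.
Stage 2: 10 dBV is 4 dB over 6 dBV; at 4:1 that becomes 1 dB over, giving 7 dBV.
Stage 3: 13 dB above -6 dBV, reduced 4:1 to 3.25 dB above → -2.75 dBV; +3 dB make-up → 0.25 dBV.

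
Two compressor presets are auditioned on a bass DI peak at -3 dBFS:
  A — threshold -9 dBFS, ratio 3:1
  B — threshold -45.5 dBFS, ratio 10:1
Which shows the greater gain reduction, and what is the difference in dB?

B, by 34.25 dB

A: 6 dB over, compressed to 2 dB over, so 4 dB of GR.
B: 42.5 dB over, compressed to 4.25 dB over, so 38.25 dB of GR.
B reduces 34.25 dB more.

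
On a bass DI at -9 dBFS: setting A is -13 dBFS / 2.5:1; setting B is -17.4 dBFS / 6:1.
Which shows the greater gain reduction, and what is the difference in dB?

B, by 4.6 dB

A: 4 dB over, compressed to 1.6 dB over, so 2.4 dB of GR.
B: 8.4 dB over, compressed to 1.4 dB over, so 7 dB of GR.
Difference: 4.6 dB in favour of B.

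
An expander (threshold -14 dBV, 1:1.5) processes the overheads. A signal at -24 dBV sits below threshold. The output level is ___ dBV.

Below threshold, a 1:1.5 expander applies gain = (1.5−1)×(T − x) of attenuation.
(1.5−1) × 10 = 5 dB, so output = -24 − 5 = -29 dBV.

-29 dBV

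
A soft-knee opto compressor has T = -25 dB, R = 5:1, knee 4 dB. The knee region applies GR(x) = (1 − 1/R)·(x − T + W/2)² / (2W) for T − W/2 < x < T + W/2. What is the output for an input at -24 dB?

-24.9 dB

x − T + W/2 = -24 − (-25) + 2 = 3.
GR = (1 − 1/5) × 3² / 8 = 0.8 × 9 / 8 = 0.9 dB.
Output = -24 − 0.9 = -24.9 dB.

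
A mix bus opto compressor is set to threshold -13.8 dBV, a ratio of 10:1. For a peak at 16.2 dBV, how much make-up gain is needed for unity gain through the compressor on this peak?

27 dB

Without make-up, output = threshold + overshoot/10 = -13.8 + 3 = -10.8 dBV.
Gap to target: 27 dB.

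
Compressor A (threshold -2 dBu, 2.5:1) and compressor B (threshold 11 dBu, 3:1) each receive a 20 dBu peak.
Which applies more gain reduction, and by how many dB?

A, by 7.2 dB

A: GR = 22 − 22/2.5 = 13.2 dB.
B: GR = 9 − 9/3 = 6 dB.
Difference: 7.2 dB in favour of A.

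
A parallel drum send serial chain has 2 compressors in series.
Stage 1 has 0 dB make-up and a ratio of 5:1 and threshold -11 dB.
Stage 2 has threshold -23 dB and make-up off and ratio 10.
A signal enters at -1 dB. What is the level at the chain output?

Stage 1: -1 dB is 10 dB over -11 dB; at 5:1 that becomes 2 dB over, giving -9 dB.
Stage 2: overshoot 14 dB → 14/10 = 1.4 dB → -21.6 dB.

-21.6 dB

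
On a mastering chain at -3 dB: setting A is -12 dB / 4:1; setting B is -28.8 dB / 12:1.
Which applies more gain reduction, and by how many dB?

A: overshoot 9 dB → output overshoot 2.25 dB → GR 6.75 dB.
B: overshoot 25.8 dB → output overshoot 2.15 dB → GR 23.65 dB.
B reduces 16.9 dB more.

B, by 16.9 dB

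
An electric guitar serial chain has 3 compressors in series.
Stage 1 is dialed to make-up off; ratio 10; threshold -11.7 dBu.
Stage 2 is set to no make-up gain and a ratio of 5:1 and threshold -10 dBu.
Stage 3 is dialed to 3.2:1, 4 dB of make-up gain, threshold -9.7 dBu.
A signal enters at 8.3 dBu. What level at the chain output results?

Stage 1: 8.3 dBu is 20 dB over -11.7 dBu; at 10:1 that becomes 2 dB over, giving -9.7 dBu.
Stage 2: 0.3 dB above -10 dBu, reduced 5:1 to 0.06 dB above → -9.94 dBu.
Stage 3: -9.94 dBu is at or below the -9.7 dBu threshold — no compression; make-up brings it to -5.94 dBu.

-5.94 dBu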